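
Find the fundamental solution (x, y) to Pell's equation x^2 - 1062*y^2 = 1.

First expand sqrt(1062) as a continued fraction. With x_i = (sqrt(1062) + m_i)/d_i and (m_0, d_0) = (0, 1): a_0 = floor(sqrt(1062)) = 32, since 32^2 = 1024 <= 1062 < 1089 = 33^2.
Iterate m_{i+1} = d_i*a_i - m_i, d_{i+1} = (1062 - m_{i+1}^2)/d_i, a_{i+1} = floor((a_0 + m_{i+1})/d_{i+1}):
  m_1 = 1*32 - 0 = 32, d_1 = (1062 - 32^2)/1 = 38/1 = 38, a_1 = floor((32 + 32)/38) = 1.
  m_2 = 38*1 - 32 = 6, d_2 = (1062 - 6^2)/38 = 1026/38 = 27, a_2 = floor((32 + 6)/27) = 1.
  m_3 = 27*1 - 6 = 21, d_3 = (1062 - 21^2)/27 = 621/27 = 23, a_3 = floor((32 + 21)/23) = 2.
  m_4 = 23*2 - 21 = 25, d_4 = (1062 - 25^2)/23 = 437/23 = 19, a_4 = floor((32 + 25)/19) = 3.
  m_5 = 19*3 - 25 = 32, d_5 = (1062 - 32^2)/19 = 38/19 = 2, a_5 = floor((32 + 32)/2) = 32.
  m_6 = 2*32 - 32 = 32, d_6 = (1062 - 32^2)/2 = 38/2 = 19, a_6 = floor((32 + 32)/19) = 3.
  m_7 = 19*3 - 32 = 25, d_7 = (1062 - 25^2)/19 = 437/19 = 23, a_7 = floor((32 + 25)/23) = 2.
  m_8 = 23*2 - 25 = 21, d_8 = (1062 - 21^2)/23 = 621/23 = 27, a_8 = floor((32 + 21)/27) = 1.
  m_9 = 27*1 - 21 = 6, d_9 = (1062 - 6^2)/27 = 1026/27 = 38, a_9 = floor((32 + 6)/38) = 1.
  m_10 = 38*1 - 6 = 32, d_10 = (1062 - 32^2)/38 = 38/38 = 1, a_10 = floor((32 + 32)/1) = 64.
  m_11 = 1*64 - 32 = 32, d_11 = (1062 - 32^2)/1 = 38/1 = 38: (m_11, d_11) = (m_1, d_1) = (32, 38), so from here the quotients repeat a_1, ..., a_10; the period length is 10.
So sqrt(1062) = [32; (1, 1, 2, 3, 32, 3, 2, 1, 1, 64)] with period length k = 10.
k is even, so the fundamental solution of x^2 - 1062y^2 = 1 is (p_{k-1}, q_{k-1}) = (p_9, q_9); compute convergents through index 9.
Convergents (p_i = a_i*p_{i-1} + p_{i-2}, q_i = a_i*q_{i-1} + q_{i-2} with p_{-2}=0, p_{-1}=1, q_{-2}=1, q_{-1}=0):
  i=0: a_0=32, p_0 = 32*1 + 0 = 32, q_0 = 32*0 + 1 = 1.
  i=1: a_1=1, p_1 = 1*32 + 1 = 33, q_1 = 1*1 + 0 = 1.
  i=2: a_2=1, p_2 = 1*33 + 32 = 65, q_2 = 1*1 + 1 = 2.
  i=3: a_3=2, p_3 = 2*65 + 33 = 163, q_3 = 2*2 + 1 = 5.
  i=4: a_4=3, p_4 = 3*163 + 65 = 554, q_4 = 3*5 + 2 = 17.
  i=5: a_5=32, p_5 = 32*554 + 163 = 17891, q_5 = 32*17 + 5 = 549.
  i=6: a_6=3, p_6 = 3*17891 + 554 = 54227, q_6 = 3*549 + 17 = 1664.
  i=7: a_7=2, p_7 = 2*54227 + 17891 = 126345, q_7 = 2*1664 + 549 = 3877.
  i=8: a_8=1, p_8 = 1*126345 + 54227 = 180572, q_8 = 1*3877 + 1664 = 5541.
  i=9: a_9=1, p_9 = 1*180572 + 126345 = 306917, q_9 = 1*5541 + 3877 = 9418.
Check: 306917^2 - 1062*9418^2 = 94198044889 - 94198044888 = 1, so (x, y) = (306917, 9418) solves the equation, and by the theorem it is the least positive solution.

(x, y) = (306917, 9418)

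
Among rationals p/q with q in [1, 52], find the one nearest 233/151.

54/35

Expand x = 233/151 as a continued fraction with the Euclidean algorithm:
  233 = 1*151 + 82, so a_0 = 1.
  151 = 1*82 + 69, so a_1 = 1.
  82 = 1*69 + 13, so a_2 = 1.
  69 = 5*13 + 4, so a_3 = 5.
  13 = 3*4 + 1, so a_4 = 3.
  4 = 4*1 + 0, so a_5 = 4.
so x = [1; 1, 1, 5, 3, 4].
Convergents (p_i = a_i*p_{i-1} + p_{i-2}, q_i = a_i*q_{i-1} + q_{i-2} with p_{-2}=0, p_{-1}=1, q_{-2}=1, q_{-1}=0), until the denominator exceeds 52:
  i=0: a_0=1, p_0 = 1*1 + 0 = 1, q_0 = 1*0 + 1 = 1.
  i=1: a_1=1, p_1 = 1*1 + 1 = 2, q_1 = 1*1 + 0 = 1.
  i=2: a_2=1, p_2 = 1*2 + 1 = 3, q_2 = 1*1 + 1 = 2.
  i=3: a_3=5, p_3 = 5*3 + 2 = 17, q_3 = 5*2 + 1 = 11.
  i=4: a_4=3, p_4 = 3*17 + 3 = 54, q_4 = 3*11 + 2 = 35.
  i=5: a_5=4, p_5 = 4*54 + 17 = 233, q_5 = 4*35 + 11 = 151.
q_5 = 151 > 52, so the last convergent with denominator <= 52 is p_4/q_4 = 54/35.
The closest fraction with denominator <= 52 is either p_4/q_4 or the intermediate fraction (k*p_4 + p_3)/(k*q_4 + q_3) with the largest k >= 1 whose denominator stays <= 52; these approach x as k grows, and every other convergent or intermediate fraction in range is farther away.
Largest k: floor((52 - q_3)/q_4) = floor((52 - 11)/35) = 1.
That gives (1*54 + 17)/(1*35 + 11) = 71/46.
Compare the errors: |x - 54/35| = |233*35 - 54*151|/(151*35) = 1/5285, and |x - 71/46| = |233*46 - 71*151|/(151*46) = 3/6946.
Cross-multiplying, 1*6946 = 6946 < 15855 = 3*5285, so 1/5285 is smaller: the convergent 54/35 is closer to x than 71/46.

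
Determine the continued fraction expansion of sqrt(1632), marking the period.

Write x_i = (sqrt(1632) + m_i)/d_i with (m_0, d_0) = (0, 1). a_0 = floor(sqrt(1632)) = 40, since 40^2 = 1600 <= 1632 < 1681 = 41^2.
Iterate m_{i+1} = d_i*a_i - m_i, d_{i+1} = (1632 - m_{i+1}^2)/d_i, a_{i+1} = floor((a_0 + m_{i+1})/d_{i+1}):
  m_1 = 1*40 - 0 = 40, d_1 = (1632 - 40^2)/1 = 32/1 = 32, a_1 = floor((40 + 40)/32) = 2.
  m_2 = 32*2 - 40 = 24, d_2 = (1632 - 24^2)/32 = 1056/32 = 33, a_2 = floor((40 + 24)/33) = 1.
  m_3 = 33*1 - 24 = 9, d_3 = (1632 - 9^2)/33 = 1551/33 = 47, a_3 = floor((40 + 9)/47) = 1.
  m_4 = 47*1 - 9 = 38, d_4 = (1632 - 38^2)/47 = 188/47 = 4, a_4 = floor((40 + 38)/4) = 19.
  m_5 = 4*19 - 38 = 38, d_5 = (1632 - 38^2)/4 = 188/4 = 47, a_5 = floor((40 + 38)/47) = 1.
  m_6 = 47*1 - 38 = 9, d_6 = (1632 - 9^2)/47 = 1551/47 = 33, a_6 = floor((40 + 9)/33) = 1.
  m_7 = 33*1 - 9 = 24, d_7 = (1632 - 24^2)/33 = 1056/33 = 32, a_7 = floor((40 + 24)/32) = 2.
  m_8 = 32*2 - 24 = 40, d_8 = (1632 - 40^2)/32 = 32/32 = 1, a_8 = floor((40 + 40)/1) = 80.
  m_9 = 1*80 - 40 = 40, d_9 = (1632 - 40^2)/1 = 32/1 = 32: (m_9, d_9) = (m_1, d_1) = (40, 32), so from here the quotients repeat a_1, ..., a_8; the period length is 8.
Hence the expansion of sqrt(1632) is a_0 = 40 followed by the repeating block 2, 1, 1, 19, 1, 1, 2, 80 (period 8).

[40; (2, 1, 1, 19, 1, 1, 2, 80)]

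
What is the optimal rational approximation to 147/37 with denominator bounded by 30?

119/30

Expand x = 147/37 as a continued fraction with the Euclidean algorithm:
  147 = 3*37 + 36, so a_0 = 3.
  37 = 1*36 + 1, so a_1 = 1.
  36 = 36*1 + 0, so a_2 = 36.
so x = [3; 1, 36].
Convergents (p_i = a_i*p_{i-1} + p_{i-2}, q_i = a_i*q_{i-1} + q_{i-2} with p_{-2}=0, p_{-1}=1, q_{-2}=1, q_{-1}=0), until the denominator exceeds 30:
  i=0: a_0=3, p_0 = 3*1 + 0 = 3, q_0 = 3*0 + 1 = 1.
  i=1: a_1=1, p_1 = 1*3 + 1 = 4, q_1 = 1*1 + 0 = 1.
  i=2: a_2=36, p_2 = 36*4 + 3 = 147, q_2 = 36*1 + 1 = 37.
q_2 = 37 > 30, so the last convergent with denominator <= 30 is p_1/q_1 = 4/1.
The closest fraction with denominator <= 30 is either p_1/q_1 or the intermediate fraction (k*p_1 + p_0)/(k*q_1 + q_0) with the largest k >= 1 whose denominator stays <= 30; these approach x as k grows, and every other convergent or intermediate fraction in range is farther away.
Largest k: floor((30 - q_0)/q_1) = floor((30 - 1)/1) = 29.
That gives (29*4 + 3)/(29*1 + 1) = 119/30.
Compare the errors: |x - 4/1| = |147*1 - 4*37|/(37*1) = 1/37, and |x - 119/30| = |147*30 - 119*37|/(37*30) = 7/1110.
Cross-multiplying, 7*37 = 259 < 1110 = 1*1110, so 7/1110 is smaller: the intermediate fraction 119/30 is closer to x than 4/1.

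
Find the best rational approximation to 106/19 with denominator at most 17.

67/12

Expand x = 106/19 as a continued fraction with the Euclidean algorithm:
  106 = 5*19 + 11, so a_0 = 5.
  19 = 1*11 + 8, so a_1 = 1.
  11 = 1*8 + 3, so a_2 = 1.
  8 = 2*3 + 2, so a_3 = 2.
  3 = 1*2 + 1, so a_4 = 1.
  2 = 2*1 + 0, so a_5 = 2.
so x = [5; 1, 1, 2, 1, 2].
Convergents (p_i = a_i*p_{i-1} + p_{i-2}, q_i = a_i*q_{i-1} + q_{i-2} with p_{-2}=0, p_{-1}=1, q_{-2}=1, q_{-1}=0), until the denominator exceeds 17:
  i=0: a_0=5, p_0 = 5*1 + 0 = 5, q_0 = 5*0 + 1 = 1.
  i=1: a_1=1, p_1 = 1*5 + 1 = 6, q_1 = 1*1 + 0 = 1.
  i=2: a_2=1, p_2 = 1*6 + 5 = 11, q_2 = 1*1 + 1 = 2.
  i=3: a_3=2, p_3 = 2*11 + 6 = 28, q_3 = 2*2 + 1 = 5.
  i=4: a_4=1, p_4 = 1*28 + 11 = 39, q_4 = 1*5 + 2 = 7.
  i=5: a_5=2, p_5 = 2*39 + 28 = 106, q_5 = 2*7 + 5 = 19.
q_5 = 19 > 17, so the last convergent with denominator <= 17 is p_4/q_4 = 39/7.
The closest fraction with denominator <= 17 is either p_4/q_4 or the intermediate fraction (k*p_4 + p_3)/(k*q_4 + q_3) with the largest k >= 1 whose denominator stays <= 17; these approach x as k grows, and every other convergent or intermediate fraction in range is farther away.
Largest k: floor((17 - q_3)/q_4) = floor((17 - 5)/7) = 1.
That gives (1*39 + 28)/(1*7 + 5) = 67/12.
Compare the errors: |x - 39/7| = |106*7 - 39*19|/(19*7) = 1/133, and |x - 67/12| = |106*12 - 67*19|/(19*12) = 1/228.
Cross-multiplying, 1*133 = 133 < 228 = 1*228, so 1/228 is smaller: the intermediate fraction 67/12 is closer to x than 39/7.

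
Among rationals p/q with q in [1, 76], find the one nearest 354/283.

5/4

Expand x = 354/283 as a continued fraction with the Euclidean algorithm:
  354 = 1*283 + 71, so a_0 = 1.
  283 = 3*71 + 70, so a_1 = 3.
  71 = 1*70 + 1, so a_2 = 1.
  70 = 70*1 + 0, so a_3 = 70.
so x = [1; 3, 1, 70].
Convergents (p_i = a_i*p_{i-1} + p_{i-2}, q_i = a_i*q_{i-1} + q_{i-2} with p_{-2}=0, p_{-1}=1, q_{-2}=1, q_{-1}=0), until the denominator exceeds 76:
  i=0: a_0=1, p_0 = 1*1 + 0 = 1, q_0 = 1*0 + 1 = 1.
  i=1: a_1=3, p_1 = 3*1 + 1 = 4, q_1 = 3*1 + 0 = 3.
  i=2: a_2=1, p_2 = 1*4 + 1 = 5, q_2 = 1*3 + 1 = 4.
  i=3: a_3=70, p_3 = 70*5 + 4 = 354, q_3 = 70*4 + 3 = 283.
q_3 = 283 > 76, so the last convergent with denominator <= 76 is p_2/q_2 = 5/4.
The closest fraction with denominator <= 76 is either p_2/q_2 or the intermediate fraction (k*p_2 + p_1)/(k*q_2 + q_1) with the largest k >= 1 whose denominator stays <= 76; these approach x as k grows, and every other convergent or intermediate fraction in range is farther away.
Largest k: floor((76 - q_1)/q_2) = floor((76 - 3)/4) = 18.
That gives (18*5 + 4)/(18*4 + 3) = 94/75.
Compare the errors: |x - 5/4| = |354*4 - 5*283|/(283*4) = 1/1132, and |x - 94/75| = |354*75 - 94*283|/(283*75) = 52/21225.
Cross-multiplying, 1*21225 = 21225 < 58864 = 52*1132, so 1/1132 is smaller: the convergent 5/4 is closer to x than 94/75.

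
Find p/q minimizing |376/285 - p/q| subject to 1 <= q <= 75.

Expand x = 376/285 as a continued fraction with the Euclidean algorithm:
  376 = 1*285 + 91, so a_0 = 1.
  285 = 3*91 + 12, so a_1 = 3.
  91 = 7*12 + 7, so a_2 = 7.
  12 = 1*7 + 5, so a_3 = 1.
  7 = 1*5 + 2, so a_4 = 1.
  5 = 2*2 + 1, so a_5 = 2.
  2 = 2*1 + 0, so a_6 = 2.
so x = [1; 3, 7, 1, 1, 2, 2].
Convergents (p_i = a_i*p_{i-1} + p_{i-2}, q_i = a_i*q_{i-1} + q_{i-2} with p_{-2}=0, p_{-1}=1, q_{-2}=1, q_{-1}=0), until the denominator exceeds 75:
  i=0: a_0=1, p_0 = 1*1 + 0 = 1, q_0 = 1*0 + 1 = 1.
  i=1: a_1=3, p_1 = 3*1 + 1 = 4, q_1 = 3*1 + 0 = 3.
  i=2: a_2=7, p_2 = 7*4 + 1 = 29, q_2 = 7*3 + 1 = 22.
  i=3: a_3=1, p_3 = 1*29 + 4 = 33, q_3 = 1*22 + 3 = 25.
  i=4: a_4=1, p_4 = 1*33 + 29 = 62, q_4 = 1*25 + 22 = 47.
  i=5: a_5=2, p_5 = 2*62 + 33 = 157, q_5 = 2*47 + 25 = 119.
q_5 = 119 > 75, so the last convergent with denominator <= 75 is p_4/q_4 = 62/47.
The closest fraction with denominator <= 75 is either p_4/q_4 or the intermediate fraction (k*p_4 + p_3)/(k*q_4 + q_3) with the largest k >= 1 whose denominator stays <= 75; these approach x as k grows, and every other convergent or intermediate fraction in range is farther away.
Largest k: floor((75 - q_3)/q_4) = floor((75 - 25)/47) = 1.
That gives (1*62 + 33)/(1*47 + 25) = 95/72.
Compare the errors: |x - 62/47| = |376*47 - 62*285|/(285*47) = 2/13395, and |x - 95/72| = |376*72 - 95*285|/(285*72) = 3/20520.
Cross-multiplying, 3*13395 = 40185 < 41040 = 2*20520, so 3/20520 is smaller: the intermediate fraction 95/72 is closer to x than 62/47.

95/72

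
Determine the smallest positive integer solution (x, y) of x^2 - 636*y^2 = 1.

First expand sqrt(636) as a continued fraction. With x_i = (sqrt(636) + m_i)/d_i and (m_0, d_0) = (0, 1): a_0 = floor(sqrt(636)) = 25, since 25^2 = 625 <= 636 < 676 = 26^2.
Iterate m_{i+1} = d_i*a_i - m_i, d_{i+1} = (636 - m_{i+1}^2)/d_i, a_{i+1} = floor((a_0 + m_{i+1})/d_{i+1}):
  m_1 = 1*25 - 0 = 25, d_1 = (636 - 25^2)/1 = 11/1 = 11, a_1 = floor((25 + 25)/11) = 4.
  m_2 = 11*4 - 25 = 19, d_2 = (636 - 19^2)/11 = 275/11 = 25, a_2 = floor((25 + 19)/25) = 1.
  m_3 = 25*1 - 19 = 6, d_3 = (636 - 6^2)/25 = 600/25 = 24, a_3 = floor((25 + 6)/24) = 1.
  m_4 = 24*1 - 6 = 18, d_4 = (636 - 18^2)/24 = 312/24 = 13, a_4 = floor((25 + 18)/13) = 3.
  m_5 = 13*3 - 18 = 21, d_5 = (636 - 21^2)/13 = 195/13 = 15, a_5 = floor((25 + 21)/15) = 3.
  m_6 = 15*3 - 21 = 24, d_6 = (636 - 24^2)/15 = 60/15 = 4, a_6 = floor((25 + 24)/4) = 12.
  m_7 = 4*12 - 24 = 24, d_7 = (636 - 24^2)/4 = 60/4 = 15, a_7 = floor((25 + 24)/15) = 3.
  m_8 = 15*3 - 24 = 21, d_8 = (636 - 21^2)/15 = 195/15 = 13, a_8 = floor((25 + 21)/13) = 3.
  m_9 = 13*3 - 21 = 18, d_9 = (636 - 18^2)/13 = 312/13 = 24, a_9 = floor((25 + 18)/24) = 1.
  m_10 = 24*1 - 18 = 6, d_10 = (636 - 6^2)/24 = 600/24 = 25, a_10 = floor((25 + 6)/25) = 1.
  m_11 = 25*1 - 6 = 19, d_11 = (636 - 19^2)/25 = 275/25 = 11, a_11 = floor((25 + 19)/11) = 4.
  m_12 = 11*4 - 19 = 25, d_12 = (636 - 25^2)/11 = 11/11 = 1, a_12 = floor((25 + 25)/1) = 50.
  m_13 = 1*50 - 25 = 25, d_13 = (636 - 25^2)/1 = 11/1 = 11: (m_13, d_13) = (m_1, d_1) = (25, 11), so from here the quotients repeat a_1, ..., a_12; the period length is 12.
So sqrt(636) = [25; (4, 1, 1, 3, 3, 12, 3, 3, 1, 1, 4, 50)] with period length k = 12.
k is even, so the fundamental solution of x^2 - 636y^2 = 1 is (p_{k-1}, q_{k-1}) = (p_11, q_11); compute convergents through index 11.
Convergents (p_i = a_i*p_{i-1} + p_{i-2}, q_i = a_i*q_{i-1} + q_{i-2} with p_{-2}=0, p_{-1}=1, q_{-2}=1, q_{-1}=0):
  i=0: a_0=25, p_0 = 25*1 + 0 = 25, q_0 = 25*0 + 1 = 1.
  i=1: a_1=4, p_1 = 4*25 + 1 = 101, q_1 = 4*1 + 0 = 4.
  i=2: a_2=1, p_2 = 1*101 + 25 = 126, q_2 = 1*4 + 1 = 5.
  i=3: a_3=1, p_3 = 1*126 + 101 = 227, q_3 = 1*5 + 4 = 9.
  i=4: a_4=3, p_4 = 3*227 + 126 = 807, q_4 = 3*9 + 5 = 32.
  i=5: a_5=3, p_5 = 3*807 + 227 = 2648, q_5 = 3*32 + 9 = 105.
  i=6: a_6=12, p_6 = 12*2648 + 807 = 32583, q_6 = 12*105 + 32 = 1292.
  i=7: a_7=3, p_7 = 3*32583 + 2648 = 100397, q_7 = 3*1292 + 105 = 3981.
  i=8: a_8=3, p_8 = 3*100397 + 32583 = 333774, q_8 = 3*3981 + 1292 = 13235.
  i=9: a_9=1, p_9 = 1*333774 + 100397 = 434171, q_9 = 1*13235 + 3981 = 17216.
  i=10: a_10=1, p_10 = 1*434171 + 333774 = 767945, q_10 = 1*17216 + 13235 = 30451.
  i=11: a_11=4, p_11 = 4*767945 + 434171 = 3505951, q_11 = 4*30451 + 17216 = 139020.
Check: 3505951^2 - 636*139020^2 = 12291692414401 - 12291692414400 = 1, so (x, y) = (3505951, 139020) solves the equation, and by the theorem it is the least positive solution.

(x, y) = (3505951, 139020)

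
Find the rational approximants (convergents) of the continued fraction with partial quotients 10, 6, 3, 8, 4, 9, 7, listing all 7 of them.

10/1, 61/6, 193/19, 1605/158, 6613/651, 61122/6017, 434467/42770

Using the convergent recurrence p_i = a_i*p_{i-1} + p_{i-2}, q_i = a_i*q_{i-1} + q_{i-2} with p_{-2}=0, p_{-1}=1, q_{-2}=1, q_{-1}=0:
  i=0: a_0=10, p_0 = 10*1 + 0 = 10, q_0 = 10*0 + 1 = 1.
  i=1: a_1=6, p_1 = 6*10 + 1 = 61, q_1 = 6*1 + 0 = 6.
  i=2: a_2=3, p_2 = 3*61 + 10 = 193, q_2 = 3*6 + 1 = 19.
  i=3: a_3=8, p_3 = 8*193 + 61 = 1605, q_3 = 8*19 + 6 = 158.
  i=4: a_4=4, p_4 = 4*1605 + 193 = 6613, q_4 = 4*158 + 19 = 651.
  i=5: a_5=9, p_5 = 9*6613 + 1605 = 61122, q_5 = 9*651 + 158 = 6017.
  i=6: a_6=7, p_6 = 7*61122 + 6613 = 434467, q_6 = 7*6017 + 651 = 42770.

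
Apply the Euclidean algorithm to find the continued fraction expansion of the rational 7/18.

[0; 2, 1, 1, 3]

Run the Euclidean algorithm on 7 and 18; the successive quotients are the partial quotients a_0, a_1, ... (each step inverts the fractional part left over by the previous one):
  7 = 0*18 + 7, so a_0 = 0.
  18 = 2*7 + 4, so a_1 = 2.
  7 = 1*4 + 3, so a_2 = 1.
  4 = 1*3 + 1, so a_3 = 1.
  3 = 3*1 + 0, so a_4 = 3.
The remainder reaches 0 after 5 divisions, so the expansion has 5 partial quotients, read off in order.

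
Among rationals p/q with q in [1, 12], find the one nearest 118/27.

35/8

Expand x = 118/27 as a continued fraction with the Euclidean algorithm:
  118 = 4*27 + 10, so a_0 = 4.
  27 = 2*10 + 7, so a_1 = 2.
  10 = 1*7 + 3, so a_2 = 1.
  7 = 2*3 + 1, so a_3 = 2.
  3 = 3*1 + 0, so a_4 = 3.
so x = [4; 2, 1, 2, 3].
Convergents (p_i = a_i*p_{i-1} + p_{i-2}, q_i = a_i*q_{i-1} + q_{i-2} with p_{-2}=0, p_{-1}=1, q_{-2}=1, q_{-1}=0), until the denominator exceeds 12:
  i=0: a_0=4, p_0 = 4*1 + 0 = 4, q_0 = 4*0 + 1 = 1.
  i=1: a_1=2, p_1 = 2*4 + 1 = 9, q_1 = 2*1 + 0 = 2.
  i=2: a_2=1, p_2 = 1*9 + 4 = 13, q_2 = 1*2 + 1 = 3.
  i=3: a_3=2, p_3 = 2*13 + 9 = 35, q_3 = 2*3 + 2 = 8.
  i=4: a_4=3, p_4 = 3*35 + 13 = 118, q_4 = 3*8 + 3 = 27.
q_4 = 27 > 12, so the last convergent with denominator <= 12 is p_3/q_3 = 35/8.
The closest fraction with denominator <= 12 is either p_3/q_3 or the intermediate fraction (k*p_3 + p_2)/(k*q_3 + q_2) with the largest k >= 1 whose denominator stays <= 12; these approach x as k grows, and every other convergent or intermediate fraction in range is farther away.
Largest k: floor((12 - q_2)/q_3) = floor((12 - 3)/8) = 1.
That gives (1*35 + 13)/(1*8 + 3) = 48/11.
Compare the errors: |x - 35/8| = |118*8 - 35*27|/(27*8) = 1/216, and |x - 48/11| = |118*11 - 48*27|/(27*11) = 2/297.
Cross-multiplying, 1*297 = 297 < 432 = 2*216, so 1/216 is smaller: the convergent 35/8 is closer to x than 48/11.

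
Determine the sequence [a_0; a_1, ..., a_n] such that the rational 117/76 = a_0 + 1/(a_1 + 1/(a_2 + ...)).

Run the Euclidean algorithm on 117 and 76; the successive quotients are the partial quotients a_0, a_1, ... (each step inverts the fractional part left over by the previous one):
  117 = 1*76 + 41, so a_0 = 1.
  76 = 1*41 + 35, so a_1 = 1.
  41 = 1*35 + 6, so a_2 = 1.
  35 = 5*6 + 5, so a_3 = 5.
  6 = 1*5 + 1, so a_4 = 1.
  5 = 5*1 + 0, so a_5 = 5.
The remainder reaches 0 after 6 divisions, so the expansion has 6 partial quotients, read off in order.

[1; 1, 1, 5, 1, 5]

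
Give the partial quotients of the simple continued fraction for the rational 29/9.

Run the Euclidean algorithm on 29 and 9; the successive quotients are the partial quotients a_0, a_1, ... (each step inverts the fractional part left over by the previous one):
  29 = 3*9 + 2, so a_0 = 3.
  9 = 4*2 + 1, so a_1 = 4.
  2 = 2*1 + 0, so a_2 = 2.
The remainder reaches 0 after 3 divisions, so the expansion has 3 partial quotients, read off in order.

[3; 4, 2]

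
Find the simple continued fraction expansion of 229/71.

[3; 4, 2, 3, 2]

Run the Euclidean algorithm on 229 and 71; the successive quotients are the partial quotients a_0, a_1, ... (each step inverts the fractional part left over by the previous one):
  229 = 3*71 + 16, so a_0 = 3.
  71 = 4*16 + 7, so a_1 = 4.
  16 = 2*7 + 2, so a_2 = 2.
  7 = 3*2 + 1, so a_3 = 3.
  2 = 2*1 + 0, so a_4 = 2.
The remainder reaches 0 after 5 divisions, so the expansion has 5 partial quotients, read off in order.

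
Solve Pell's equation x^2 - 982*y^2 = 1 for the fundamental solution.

First expand sqrt(982) as a continued fraction. With x_i = (sqrt(982) + m_i)/d_i and (m_0, d_0) = (0, 1): a_0 = floor(sqrt(982)) = 31, since 31^2 = 961 <= 982 < 1024 = 32^2.
Iterate m_{i+1} = d_i*a_i - m_i, d_{i+1} = (982 - m_{i+1}^2)/d_i, a_{i+1} = floor((a_0 + m_{i+1})/d_{i+1}):
  m_1 = 1*31 - 0 = 31, d_1 = (982 - 31^2)/1 = 21/1 = 21, a_1 = floor((31 + 31)/21) = 2.
  m_2 = 21*2 - 31 = 11, d_2 = (982 - 11^2)/21 = 861/21 = 41, a_2 = floor((31 + 11)/41) = 1.
  m_3 = 41*1 - 11 = 30, d_3 = (982 - 30^2)/41 = 82/41 = 2, a_3 = floor((31 + 30)/2) = 30.
  m_4 = 2*30 - 30 = 30, d_4 = (982 - 30^2)/2 = 82/2 = 41, a_4 = floor((31 + 30)/41) = 1.
  m_5 = 41*1 - 30 = 11, d_5 = (982 - 11^2)/41 = 861/41 = 21, a_5 = floor((31 + 11)/21) = 2.
  m_6 = 21*2 - 11 = 31, d_6 = (982 - 31^2)/21 = 21/21 = 1, a_6 = floor((31 + 31)/1) = 62.
  m_7 = 1*62 - 31 = 31, d_7 = (982 - 31^2)/1 = 21/1 = 21: (m_7, d_7) = (m_1, d_1) = (31, 21), so from here the quotients repeat a_1, ..., a_6; the period length is 6.
So sqrt(982) = [31; (2, 1, 30, 1, 2, 62)] with period length k = 6.
k is even, so the fundamental solution of x^2 - 982y^2 = 1 is (p_{k-1}, q_{k-1}) = (p_5, q_5); compute convergents through index 5.
Convergents (p_i = a_i*p_{i-1} + p_{i-2}, q_i = a_i*q_{i-1} + q_{i-2} with p_{-2}=0, p_{-1}=1, q_{-2}=1, q_{-1}=0):
  i=0: a_0=31, p_0 = 31*1 + 0 = 31, q_0 = 31*0 + 1 = 1.
  i=1: a_1=2, p_1 = 2*31 + 1 = 63, q_1 = 2*1 + 0 = 2.
  i=2: a_2=1, p_2 = 1*63 + 31 = 94, q_2 = 1*2 + 1 = 3.
  i=3: a_3=30, p_3 = 30*94 + 63 = 2883, q_3 = 30*3 + 2 = 92.
  i=4: a_4=1, p_4 = 1*2883 + 94 = 2977, q_4 = 1*92 + 3 = 95.
  i=5: a_5=2, p_5 = 2*2977 + 2883 = 8837, q_5 = 2*95 + 92 = 282.
Check: 8837^2 - 982*282^2 = 78092569 - 78092568 = 1, so (x, y) = (8837, 282) solves the equation, and by the theorem it is the least positive solution.

(x, y) = (8837, 282)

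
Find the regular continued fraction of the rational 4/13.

[0; 3, 4]

Run the Euclidean algorithm on 4 and 13; the successive quotients are the partial quotients a_0, a_1, ... (each step inverts the fractional part left over by the previous one):
  4 = 0*13 + 4, so a_0 = 0.
  13 = 3*4 + 1, so a_1 = 3.
  4 = 4*1 + 0, so a_2 = 4.
The remainder reaches 0 after 3 divisions, so the expansion has 3 partial quotients, read off in order.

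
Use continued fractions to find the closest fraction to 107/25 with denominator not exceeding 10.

Expand x = 107/25 as a continued fraction with the Euclidean algorithm:
  107 = 4*25 + 7, so a_0 = 4.
  25 = 3*7 + 4, so a_1 = 3.
  7 = 1*4 + 3, so a_2 = 1.
  4 = 1*3 + 1, so a_3 = 1.
  3 = 3*1 + 0, so a_4 = 3.
so x = [4; 3, 1, 1, 3].
Convergents (p_i = a_i*p_{i-1} + p_{i-2}, q_i = a_i*q_{i-1} + q_{i-2} with p_{-2}=0, p_{-1}=1, q_{-2}=1, q_{-1}=0), until the denominator exceeds 10:
  i=0: a_0=4, p_0 = 4*1 + 0 = 4, q_0 = 4*0 + 1 = 1.
  i=1: a_1=3, p_1 = 3*4 + 1 = 13, q_1 = 3*1 + 0 = 3.
  i=2: a_2=1, p_2 = 1*13 + 4 = 17, q_2 = 1*3 + 1 = 4.
  i=3: a_3=1, p_3 = 1*17 + 13 = 30, q_3 = 1*4 + 3 = 7.
  i=4: a_4=3, p_4 = 3*30 + 17 = 107, q_4 = 3*7 + 4 = 25.
q_4 = 25 > 10, so the last convergent with denominator <= 10 is p_3/q_3 = 30/7.
The closest fraction with denominator <= 10 is either p_3/q_3 or the intermediate fraction (k*p_3 + p_2)/(k*q_3 + q_2) with the largest k >= 1 whose denominator stays <= 10; these approach x as k grows, and every other convergent or intermediate fraction in range is farther away.
Largest k: floor((10 - q_2)/q_3) = floor((10 - 4)/7) = 0.
Since k = 0, no intermediate fraction beyond p_3/q_3 has denominator <= 10, so the convergent 30/7 is the closest (its error is |107*7 - 30*25|/(25*7) = 1/175).

30/7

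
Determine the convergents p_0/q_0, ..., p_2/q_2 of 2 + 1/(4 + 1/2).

2/1, 9/4, 20/9

Using the convergent recurrence p_i = a_i*p_{i-1} + p_{i-2}, q_i = a_i*q_{i-1} + q_{i-2} with p_{-2}=0, p_{-1}=1, q_{-2}=1, q_{-1}=0:
  i=0: a_0=2, p_0 = 2*1 + 0 = 2, q_0 = 2*0 + 1 = 1.
  i=1: a_1=4, p_1 = 4*2 + 1 = 9, q_1 = 4*1 + 0 = 4.
  i=2: a_2=2, p_2 = 2*9 + 2 = 20, q_2 = 2*4 + 1 = 9.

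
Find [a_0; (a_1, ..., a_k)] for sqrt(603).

Write x_i = (sqrt(603) + m_i)/d_i with (m_0, d_0) = (0, 1). a_0 = floor(sqrt(603)) = 24, since 24^2 = 576 <= 603 < 625 = 25^2.
Iterate m_{i+1} = d_i*a_i - m_i, d_{i+1} = (603 - m_{i+1}^2)/d_i, a_{i+1} = floor((a_0 + m_{i+1})/d_{i+1}):
  m_1 = 1*24 - 0 = 24, d_1 = (603 - 24^2)/1 = 27/1 = 27, a_1 = floor((24 + 24)/27) = 1.
  m_2 = 27*1 - 24 = 3, d_2 = (603 - 3^2)/27 = 594/27 = 22, a_2 = floor((24 + 3)/22) = 1.
  m_3 = 22*1 - 3 = 19, d_3 = (603 - 19^2)/22 = 242/22 = 11, a_3 = floor((24 + 19)/11) = 3.
  m_4 = 11*3 - 19 = 14, d_4 = (603 - 14^2)/11 = 407/11 = 37, a_4 = floor((24 + 14)/37) = 1.
  m_5 = 37*1 - 14 = 23, d_5 = (603 - 23^2)/37 = 74/37 = 2, a_5 = floor((24 + 23)/2) = 23.
  m_6 = 2*23 - 23 = 23, d_6 = (603 - 23^2)/2 = 74/2 = 37, a_6 = floor((24 + 23)/37) = 1.
  m_7 = 37*1 - 23 = 14, d_7 = (603 - 14^2)/37 = 407/37 = 11, a_7 = floor((24 + 14)/11) = 3.
  m_8 = 11*3 - 14 = 19, d_8 = (603 - 19^2)/11 = 242/11 = 22, a_8 = floor((24 + 19)/22) = 1.
  m_9 = 22*1 - 19 = 3, d_9 = (603 - 3^2)/22 = 594/22 = 27, a_9 = floor((24 + 3)/27) = 1.
  m_10 = 27*1 - 3 = 24, d_10 = (603 - 24^2)/27 = 27/27 = 1, a_10 = floor((24 + 24)/1) = 48.
  m_11 = 1*48 - 24 = 24, d_11 = (603 - 24^2)/1 = 27/1 = 27: (m_11, d_11) = (m_1, d_1) = (24, 27), so from here the quotients repeat a_1, ..., a_10; the period length is 10.
Hence the expansion of sqrt(603) is a_0 = 24 followed by the repeating block 1, 1, 3, 1, 23, 1, 3, 1, 1, 48 (period 10).

[24; (1, 1, 3, 1, 23, 1, 3, 1, 1, 48)]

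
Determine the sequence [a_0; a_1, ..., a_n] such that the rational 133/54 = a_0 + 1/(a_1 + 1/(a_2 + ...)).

[2; 2, 6, 4]

Run the Euclidean algorithm on 133 and 54; the successive quotients are the partial quotients a_0, a_1, ... (each step inverts the fractional part left over by the previous one):
  133 = 2*54 + 25, so a_0 = 2.
  54 = 2*25 + 4, so a_1 = 2.
  25 = 6*4 + 1, so a_2 = 6.
  4 = 4*1 + 0, so a_3 = 4.
The remainder reaches 0 after 4 divisions, so the expansion has 4 partial quotients, read off in order.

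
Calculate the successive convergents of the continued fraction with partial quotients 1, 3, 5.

1/1, 4/3, 21/16

Using the convergent recurrence p_i = a_i*p_{i-1} + p_{i-2}, q_i = a_i*q_{i-1} + q_{i-2} with p_{-2}=0, p_{-1}=1, q_{-2}=1, q_{-1}=0:
  i=0: a_0=1, p_0 = 1*1 + 0 = 1, q_0 = 1*0 + 1 = 1.
  i=1: a_1=3, p_1 = 3*1 + 1 = 4, q_1 = 3*1 + 0 = 3.
  i=2: a_2=5, p_2 = 5*4 + 1 = 21, q_2 = 5*3 + 1 = 16.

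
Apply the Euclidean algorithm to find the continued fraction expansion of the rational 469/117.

[4; 117]

Run the Euclidean algorithm on 469 and 117; the successive quotients are the partial quotients a_0, a_1, ... (each step inverts the fractional part left over by the previous one):
  469 = 4*117 + 1, so a_0 = 4.
  117 = 117*1 + 0, so a_1 = 117.
The remainder reaches 0 after 2 divisions, so the expansion has 2 partial quotients, read off in order.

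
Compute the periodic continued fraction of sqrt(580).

[24; (12, 48)]

Write x_i = (sqrt(580) + m_i)/d_i with (m_0, d_0) = (0, 1). a_0 = floor(sqrt(580)) = 24, since 24^2 = 576 <= 580 < 625 = 25^2.
Iterate m_{i+1} = d_i*a_i - m_i, d_{i+1} = (580 - m_{i+1}^2)/d_i, a_{i+1} = floor((a_0 + m_{i+1})/d_{i+1}):
  m_1 = 1*24 - 0 = 24, d_1 = (580 - 24^2)/1 = 4/1 = 4, a_1 = floor((24 + 24)/4) = 12.
  m_2 = 4*12 - 24 = 24, d_2 = (580 - 24^2)/4 = 4/4 = 1, a_2 = floor((24 + 24)/1) = 48.
  m_3 = 1*48 - 24 = 24, d_3 = (580 - 24^2)/1 = 4/1 = 4: (m_3, d_3) = (m_1, d_1) = (24, 4), so from here the quotients repeat a_1, a_2; the period length is 2.
Hence the expansion of sqrt(580) is a_0 = 24 followed by the repeating block 12, 48 (period 2).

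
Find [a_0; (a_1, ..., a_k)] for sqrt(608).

[24; (1, 1, 1, 11, 1, 1, 1, 48)]

Write x_i = (sqrt(608) + m_i)/d_i with (m_0, d_0) = (0, 1). a_0 = floor(sqrt(608)) = 24, since 24^2 = 576 <= 608 < 625 = 25^2.
Iterate m_{i+1} = d_i*a_i - m_i, d_{i+1} = (608 - m_{i+1}^2)/d_i, a_{i+1} = floor((a_0 + m_{i+1})/d_{i+1}):
  m_1 = 1*24 - 0 = 24, d_1 = (608 - 24^2)/1 = 32/1 = 32, a_1 = floor((24 + 24)/32) = 1.
  m_2 = 32*1 - 24 = 8, d_2 = (608 - 8^2)/32 = 544/32 = 17, a_2 = floor((24 + 8)/17) = 1.
  m_3 = 17*1 - 8 = 9, d_3 = (608 - 9^2)/17 = 527/17 = 31, a_3 = floor((24 + 9)/31) = 1.
  m_4 = 31*1 - 9 = 22, d_4 = (608 - 22^2)/31 = 124/31 = 4, a_4 = floor((24 + 22)/4) = 11.
  m_5 = 4*11 - 22 = 22, d_5 = (608 - 22^2)/4 = 124/4 = 31, a_5 = floor((24 + 22)/31) = 1.
  m_6 = 31*1 - 22 = 9, d_6 = (608 - 9^2)/31 = 527/31 = 17, a_6 = floor((24 + 9)/17) = 1.
  m_7 = 17*1 - 9 = 8, d_7 = (608 - 8^2)/17 = 544/17 = 32, a_7 = floor((24 + 8)/32) = 1.
  m_8 = 32*1 - 8 = 24, d_8 = (608 - 24^2)/32 = 32/32 = 1, a_8 = floor((24 + 24)/1) = 48.
  m_9 = 1*48 - 24 = 24, d_9 = (608 - 24^2)/1 = 32/1 = 32: (m_9, d_9) = (m_1, d_1) = (24, 32), so from here the quotients repeat a_1, ..., a_8; the period length is 8.
Hence the expansion of sqrt(608) is a_0 = 24 followed by the repeating block 1, 1, 1, 11, 1, 1, 1, 48 (period 8).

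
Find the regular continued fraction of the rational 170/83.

[2; 20, 1, 3]

Run the Euclidean algorithm on 170 and 83; the successive quotients are the partial quotients a_0, a_1, ... (each step inverts the fractional part left over by the previous one):
  170 = 2*83 + 4, so a_0 = 2.
  83 = 20*4 + 3, so a_1 = 20.
  4 = 1*3 + 1, so a_2 = 1.
  3 = 3*1 + 0, so a_3 = 3.
The remainder reaches 0 after 4 divisions, so the expansion has 4 partial quotients, read off in order.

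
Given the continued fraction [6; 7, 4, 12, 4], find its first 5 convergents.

Using the convergent recurrence p_i = a_i*p_{i-1} + p_{i-2}, q_i = a_i*q_{i-1} + q_{i-2} with p_{-2}=0, p_{-1}=1, q_{-2}=1, q_{-1}=0:
  i=0: a_0=6, p_0 = 6*1 + 0 = 6, q_0 = 6*0 + 1 = 1.
  i=1: a_1=7, p_1 = 7*6 + 1 = 43, q_1 = 7*1 + 0 = 7.
  i=2: a_2=4, p_2 = 4*43 + 6 = 178, q_2 = 4*7 + 1 = 29.
  i=3: a_3=12, p_3 = 12*178 + 43 = 2179, q_3 = 12*29 + 7 = 355.
  i=4: a_4=4, p_4 = 4*2179 + 178 = 8894, q_4 = 4*355 + 29 = 1449.

6/1, 43/7, 178/29, 2179/355, 8894/1449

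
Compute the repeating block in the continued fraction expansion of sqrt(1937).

[44; (88)]

Write x_i = (sqrt(1937) + m_i)/d_i with (m_0, d_0) = (0, 1). a_0 = floor(sqrt(1937)) = 44, since 44^2 = 1936 <= 1937 < 2025 = 45^2.
Iterate m_{i+1} = d_i*a_i - m_i, d_{i+1} = (1937 - m_{i+1}^2)/d_i, a_{i+1} = floor((a_0 + m_{i+1})/d_{i+1}):
  m_1 = 1*44 - 0 = 44, d_1 = (1937 - 44^2)/1 = 1/1 = 1, a_1 = floor((44 + 44)/1) = 88.
  m_2 = 1*88 - 44 = 44, d_2 = (1937 - 44^2)/1 = 1/1 = 1: (m_2, d_2) = (m_1, d_1) = (44, 1), so from here the quotient a_1 repeats; the period length is 1.
Hence the expansion of sqrt(1937) is a_0 = 44 followed by the repeating block 88 (period 1).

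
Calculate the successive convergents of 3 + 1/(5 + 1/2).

3/1, 16/5, 35/11

Using the convergent recurrence p_i = a_i*p_{i-1} + p_{i-2}, q_i = a_i*q_{i-1} + q_{i-2} with p_{-2}=0, p_{-1}=1, q_{-2}=1, q_{-1}=0:
  i=0: a_0=3, p_0 = 3*1 + 0 = 3, q_0 = 3*0 + 1 = 1.
  i=1: a_1=5, p_1 = 5*3 + 1 = 16, q_1 = 5*1 + 0 = 5.
  i=2: a_2=2, p_2 = 2*16 + 3 = 35, q_2 = 2*5 + 1 = 11.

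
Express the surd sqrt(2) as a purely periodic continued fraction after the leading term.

[1; (2)]

Write x_i = (sqrt(2) + m_i)/d_i with (m_0, d_0) = (0, 1). a_0 = floor(sqrt(2)) = 1, since 1^2 = 1 <= 2 < 4 = 2^2.
Iterate m_{i+1} = d_i*a_i - m_i, d_{i+1} = (2 - m_{i+1}^2)/d_i, a_{i+1} = floor((a_0 + m_{i+1})/d_{i+1}):
  m_1 = 1*1 - 0 = 1, d_1 = (2 - 1^2)/1 = 1/1 = 1, a_1 = floor((1 + 1)/1) = 2.
  m_2 = 1*2 - 1 = 1, d_2 = (2 - 1^2)/1 = 1/1 = 1: (m_2, d_2) = (m_1, d_1) = (1, 1), so from here the quotient a_1 repeats; the period length is 1.
Hence the expansion of sqrt(2) is a_0 = 1 followed by the repeating block 2 (period 1).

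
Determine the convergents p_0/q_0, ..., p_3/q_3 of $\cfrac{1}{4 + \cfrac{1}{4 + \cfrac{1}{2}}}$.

Using the convergent recurrence p_i = a_i*p_{i-1} + p_{i-2}, q_i = a_i*q_{i-1} + q_{i-2} with p_{-2}=0, p_{-1}=1, q_{-2}=1, q_{-1}=0:
  i=0: a_0=0, p_0 = 0*1 + 0 = 0, q_0 = 0*0 + 1 = 1.
  i=1: a_1=4, p_1 = 4*0 + 1 = 1, q_1 = 4*1 + 0 = 4.
  i=2: a_2=4, p_2 = 4*1 + 0 = 4, q_2 = 4*4 + 1 = 17.
  i=3: a_3=2, p_3 = 2*4 + 1 = 9, q_3 = 2*17 + 4 = 38.

0/1, 1/4, 4/17, 9/38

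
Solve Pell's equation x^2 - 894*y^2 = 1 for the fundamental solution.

First expand sqrt(894) as a continued fraction. With x_i = (sqrt(894) + m_i)/d_i and (m_0, d_0) = (0, 1): a_0 = floor(sqrt(894)) = 29, since 29^2 = 841 <= 894 < 900 = 30^2.
Iterate m_{i+1} = d_i*a_i - m_i, d_{i+1} = (894 - m_{i+1}^2)/d_i, a_{i+1} = floor((a_0 + m_{i+1})/d_{i+1}):
  m_1 = 1*29 - 0 = 29, d_1 = (894 - 29^2)/1 = 53/1 = 53, a_1 = floor((29 + 29)/53) = 1.
  m_2 = 53*1 - 29 = 24, d_2 = (894 - 24^2)/53 = 318/53 = 6, a_2 = floor((29 + 24)/6) = 8.
  m_3 = 6*8 - 24 = 24, d_3 = (894 - 24^2)/6 = 318/6 = 53, a_3 = floor((29 + 24)/53) = 1.
  m_4 = 53*1 - 24 = 29, d_4 = (894 - 29^2)/53 = 53/53 = 1, a_4 = floor((29 + 29)/1) = 58.
  m_5 = 1*58 - 29 = 29, d_5 = (894 - 29^2)/1 = 53/1 = 53: (m_5, d_5) = (m_1, d_1) = (29, 53), so from here the quotients repeat a_1, ..., a_4; the period length is 4.
So sqrt(894) = [29; (1, 8, 1, 58)] with period length k = 4.
k is even, so the fundamental solution of x^2 - 894y^2 = 1 is (p_{k-1}, q_{k-1}) = (p_3, q_3); compute convergents through index 3.
Convergents (p_i = a_i*p_{i-1} + p_{i-2}, q_i = a_i*q_{i-1} + q_{i-2} with p_{-2}=0, p_{-1}=1, q_{-2}=1, q_{-1}=0):
  i=0: a_0=29, p_0 = 29*1 + 0 = 29, q_0 = 29*0 + 1 = 1.
  i=1: a_1=1, p_1 = 1*29 + 1 = 30, q_1 = 1*1 + 0 = 1.
  i=2: a_2=8, p_2 = 8*30 + 29 = 269, q_2 = 8*1 + 1 = 9.
  i=3: a_3=1, p_3 = 1*269 + 30 = 299, q_3 = 1*9 + 1 = 10.
Check: 299^2 - 894*10^2 = 89401 - 89400 = 1, so (x, y) = (299, 10) solves the equation, and by the theorem it is the least positive solution.

(x, y) = (299, 10)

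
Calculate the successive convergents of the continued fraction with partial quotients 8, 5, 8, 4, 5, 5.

8/1, 41/5, 336/41, 1385/169, 7261/886, 37690/4599

Using the convergent recurrence p_i = a_i*p_{i-1} + p_{i-2}, q_i = a_i*q_{i-1} + q_{i-2} with p_{-2}=0, p_{-1}=1, q_{-2}=1, q_{-1}=0:
  i=0: a_0=8, p_0 = 8*1 + 0 = 8, q_0 = 8*0 + 1 = 1.
  i=1: a_1=5, p_1 = 5*8 + 1 = 41, q_1 = 5*1 + 0 = 5.
  i=2: a_2=8, p_2 = 8*41 + 8 = 336, q_2 = 8*5 + 1 = 41.
  i=3: a_3=4, p_3 = 4*336 + 41 = 1385, q_3 = 4*41 + 5 = 169.
  i=4: a_4=5, p_4 = 5*1385 + 336 = 7261, q_4 = 5*169 + 41 = 886.
  i=5: a_5=5, p_5 = 5*7261 + 1385 = 37690, q_5 = 5*886 + 169 = 4599.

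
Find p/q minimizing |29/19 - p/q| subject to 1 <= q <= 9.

Expand x = 29/19 as a continued fraction with the Euclidean algorithm:
  29 = 1*19 + 10, so a_0 = 1.
  19 = 1*10 + 9, so a_1 = 1.
  10 = 1*9 + 1, so a_2 = 1.
  9 = 9*1 + 0, so a_3 = 9.
so x = [1; 1, 1, 9].
Convergents (p_i = a_i*p_{i-1} + p_{i-2}, q_i = a_i*q_{i-1} + q_{i-2} with p_{-2}=0, p_{-1}=1, q_{-2}=1, q_{-1}=0), until the denominator exceeds 9:
  i=0: a_0=1, p_0 = 1*1 + 0 = 1, q_0 = 1*0 + 1 = 1.
  i=1: a_1=1, p_1 = 1*1 + 1 = 2, q_1 = 1*1 + 0 = 1.
  i=2: a_2=1, p_2 = 1*2 + 1 = 3, q_2 = 1*1 + 1 = 2.
  i=3: a_3=9, p_3 = 9*3 + 2 = 29, q_3 = 9*2 + 1 = 19.
q_3 = 19 > 9, so the last convergent with denominator <= 9 is p_2/q_2 = 3/2.
The closest fraction with denominator <= 9 is either p_2/q_2 or the intermediate fraction (k*p_2 + p_1)/(k*q_2 + q_1) with the largest k >= 1 whose denominator stays <= 9; these approach x as k grows, and every other convergent or intermediate fraction in range is farther away.
Largest k: floor((9 - q_1)/q_2) = floor((9 - 1)/2) = 4.
That gives (4*3 + 2)/(4*2 + 1) = 14/9.
Compare the errors: |x - 3/2| = |29*2 - 3*19|/(19*2) = 1/38, and |x - 14/9| = |29*9 - 14*19|/(19*9) = 5/171.
Cross-multiplying, 1*171 = 171 < 190 = 5*38, so 1/38 is smaller: the convergent 3/2 is closer to x than 14/9.

3/2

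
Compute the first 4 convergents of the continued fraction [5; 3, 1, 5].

Using the convergent recurrence p_i = a_i*p_{i-1} + p_{i-2}, q_i = a_i*q_{i-1} + q_{i-2} with p_{-2}=0, p_{-1}=1, q_{-2}=1, q_{-1}=0:
  i=0: a_0=5, p_0 = 5*1 + 0 = 5, q_0 = 5*0 + 1 = 1.
  i=1: a_1=3, p_1 = 3*5 + 1 = 16, q_1 = 3*1 + 0 = 3.
  i=2: a_2=1, p_2 = 1*16 + 5 = 21, q_2 = 1*3 + 1 = 4.
  i=3: a_3=5, p_3 = 5*21 + 16 = 121, q_3 = 5*4 + 3 = 23.

5/1, 16/3, 21/4, 121/23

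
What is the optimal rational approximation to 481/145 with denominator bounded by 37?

73/22

Expand x = 481/145 as a continued fraction with the Euclidean algorithm:
  481 = 3*145 + 46, so a_0 = 3.
  145 = 3*46 + 7, so a_1 = 3.
  46 = 6*7 + 4, so a_2 = 6.
  7 = 1*4 + 3, so a_3 = 1.
  4 = 1*3 + 1, so a_4 = 1.
  3 = 3*1 + 0, so a_5 = 3.
so x = [3; 3, 6, 1, 1, 3].
Convergents (p_i = a_i*p_{i-1} + p_{i-2}, q_i = a_i*q_{i-1} + q_{i-2} with p_{-2}=0, p_{-1}=1, q_{-2}=1, q_{-1}=0), until the denominator exceeds 37:
  i=0: a_0=3, p_0 = 3*1 + 0 = 3, q_0 = 3*0 + 1 = 1.
  i=1: a_1=3, p_1 = 3*3 + 1 = 10, q_1 = 3*1 + 0 = 3.
  i=2: a_2=6, p_2 = 6*10 + 3 = 63, q_2 = 6*3 + 1 = 19.
  i=3: a_3=1, p_3 = 1*63 + 10 = 73, q_3 = 1*19 + 3 = 22.
  i=4: a_4=1, p_4 = 1*73 + 63 = 136, q_4 = 1*22 + 19 = 41.
q_4 = 41 > 37, so the last convergent with denominator <= 37 is p_3/q_3 = 73/22.
The closest fraction with denominator <= 37 is either p_3/q_3 or the intermediate fraction (k*p_3 + p_2)/(k*q_3 + q_2) with the largest k >= 1 whose denominator stays <= 37; these approach x as k grows, and every other convergent or intermediate fraction in range is farther away.
Largest k: floor((37 - q_2)/q_3) = floor((37 - 19)/22) = 0.
Since k = 0, no intermediate fraction beyond p_3/q_3 has denominator <= 37, so the convergent 73/22 is the closest (its error is |481*22 - 73*145|/(145*22) = 3/3190).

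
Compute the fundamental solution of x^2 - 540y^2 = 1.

(x, y) = (119071, 5124)

First expand sqrt(540) as a continued fraction. With x_i = (sqrt(540) + m_i)/d_i and (m_0, d_0) = (0, 1): a_0 = floor(sqrt(540)) = 23, since 23^2 = 529 <= 540 < 576 = 24^2.
Iterate m_{i+1} = d_i*a_i - m_i, d_{i+1} = (540 - m_{i+1}^2)/d_i, a_{i+1} = floor((a_0 + m_{i+1})/d_{i+1}):
  m_1 = 1*23 - 0 = 23, d_1 = (540 - 23^2)/1 = 11/1 = 11, a_1 = floor((23 + 23)/11) = 4.
  m_2 = 11*4 - 23 = 21, d_2 = (540 - 21^2)/11 = 99/11 = 9, a_2 = floor((23 + 21)/9) = 4.
  m_3 = 9*4 - 21 = 15, d_3 = (540 - 15^2)/9 = 315/9 = 35, a_3 = floor((23 + 15)/35) = 1.
  m_4 = 35*1 - 15 = 20, d_4 = (540 - 20^2)/35 = 140/35 = 4, a_4 = floor((23 + 20)/4) = 10.
  m_5 = 4*10 - 20 = 20, d_5 = (540 - 20^2)/4 = 140/4 = 35, a_5 = floor((23 + 20)/35) = 1.
  m_6 = 35*1 - 20 = 15, d_6 = (540 - 15^2)/35 = 315/35 = 9, a_6 = floor((23 + 15)/9) = 4.
  m_7 = 9*4 - 15 = 21, d_7 = (540 - 21^2)/9 = 99/9 = 11, a_7 = floor((23 + 21)/11) = 4.
  m_8 = 11*4 - 21 = 23, d_8 = (540 - 23^2)/11 = 11/11 = 1, a_8 = floor((23 + 23)/1) = 46.
  m_9 = 1*46 - 23 = 23, d_9 = (540 - 23^2)/1 = 11/1 = 11: (m_9, d_9) = (m_1, d_1) = (23, 11), so from here the quotients repeat a_1, ..., a_8; the period length is 8.
So sqrt(540) = [23; (4, 4, 1, 10, 1, 4, 4, 46)] with period length k = 8.
k is even, so the fundamental solution of x^2 - 540y^2 = 1 is (p_{k-1}, q_{k-1}) = (p_7, q_7); compute convergents through index 7.
Convergents (p_i = a_i*p_{i-1} + p_{i-2}, q_i = a_i*q_{i-1} + q_{i-2} with p_{-2}=0, p_{-1}=1, q_{-2}=1, q_{-1}=0):
  i=0: a_0=23, p_0 = 23*1 + 0 = 23, q_0 = 23*0 + 1 = 1.
  i=1: a_1=4, p_1 = 4*23 + 1 = 93, q_1 = 4*1 + 0 = 4.
  i=2: a_2=4, p_2 = 4*93 + 23 = 395, q_2 = 4*4 + 1 = 17.
  i=3: a_3=1, p_3 = 1*395 + 93 = 488, q_3 = 1*17 + 4 = 21.
  i=4: a_4=10, p_4 = 10*488 + 395 = 5275, q_4 = 10*21 + 17 = 227.
  i=5: a_5=1, p_5 = 1*5275 + 488 = 5763, q_5 = 1*227 + 21 = 248.
  i=6: a_6=4, p_6 = 4*5763 + 5275 = 28327, q_6 = 4*248 + 227 = 1219.
  i=7: a_7=4, p_7 = 4*28327 + 5763 = 119071, q_7 = 4*1219 + 248 = 5124.
Check: 119071^2 - 540*5124^2 = 14177903041 - 14177903040 = 1, so (x, y) = (119071, 5124) solves the equation, and by the theorem it is the least positive solution.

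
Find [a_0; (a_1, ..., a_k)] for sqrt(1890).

Write x_i = (sqrt(1890) + m_i)/d_i with (m_0, d_0) = (0, 1). a_0 = floor(sqrt(1890)) = 43, since 43^2 = 1849 <= 1890 < 1936 = 44^2.
Iterate m_{i+1} = d_i*a_i - m_i, d_{i+1} = (1890 - m_{i+1}^2)/d_i, a_{i+1} = floor((a_0 + m_{i+1})/d_{i+1}):
  m_1 = 1*43 - 0 = 43, d_1 = (1890 - 43^2)/1 = 41/1 = 41, a_1 = floor((43 + 43)/41) = 2.
  m_2 = 41*2 - 43 = 39, d_2 = (1890 - 39^2)/41 = 369/41 = 9, a_2 = floor((43 + 39)/9) = 9.
  m_3 = 9*9 - 39 = 42, d_3 = (1890 - 42^2)/9 = 126/9 = 14, a_3 = floor((43 + 42)/14) = 6.
  m_4 = 14*6 - 42 = 42, d_4 = (1890 - 42^2)/14 = 126/14 = 9, a_4 = floor((43 + 42)/9) = 9.
  m_5 = 9*9 - 42 = 39, d_5 = (1890 - 39^2)/9 = 369/9 = 41, a_5 = floor((43 + 39)/41) = 2.
  m_6 = 41*2 - 39 = 43, d_6 = (1890 - 43^2)/41 = 41/41 = 1, a_6 = floor((43 + 43)/1) = 86.
  m_7 = 1*86 - 43 = 43, d_7 = (1890 - 43^2)/1 = 41/1 = 41: (m_7, d_7) = (m_1, d_1) = (43, 41), so from here the quotients repeat a_1, ..., a_6; the period length is 6.
Hence the expansion of sqrt(1890) is a_0 = 43 followed by the repeating block 2, 9, 6, 9, 2, 86 (period 6).

[43; (2, 9, 6, 9, 2, 86)]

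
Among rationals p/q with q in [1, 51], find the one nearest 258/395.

Expand x = 258/395 as a continued fraction with the Euclidean algorithm:
  258 = 0*395 + 258, so a_0 = 0.
  395 = 1*258 + 137, so a_1 = 1.
  258 = 1*137 + 121, so a_2 = 1.
  137 = 1*121 + 16, so a_3 = 1.
  121 = 7*16 + 9, so a_4 = 7.
  16 = 1*9 + 7, so a_5 = 1.
  9 = 1*7 + 2, so a_6 = 1.
  7 = 3*2 + 1, so a_7 = 3.
  2 = 2*1 + 0, so a_8 = 2.
so x = [0; 1, 1, 1, 7, 1, 1, 3, 2].
Convergents (p_i = a_i*p_{i-1} + p_{i-2}, q_i = a_i*q_{i-1} + q_{i-2} with p_{-2}=0, p_{-1}=1, q_{-2}=1, q_{-1}=0), until the denominator exceeds 51:
  i=0: a_0=0, p_0 = 0*1 + 0 = 0, q_0 = 0*0 + 1 = 1.
  i=1: a_1=1, p_1 = 1*0 + 1 = 1, q_1 = 1*1 + 0 = 1.
  i=2: a_2=1, p_2 = 1*1 + 0 = 1, q_2 = 1*1 + 1 = 2.
  i=3: a_3=1, p_3 = 1*1 + 1 = 2, q_3 = 1*2 + 1 = 3.
  i=4: a_4=7, p_4 = 7*2 + 1 = 15, q_4 = 7*3 + 2 = 23.
  i=5: a_5=1, p_5 = 1*15 + 2 = 17, q_5 = 1*23 + 3 = 26.
  i=6: a_6=1, p_6 = 1*17 + 15 = 32, q_6 = 1*26 + 23 = 49.
  i=7: a_7=3, p_7 = 3*32 + 17 = 113, q_7 = 3*49 + 26 = 173.
q_7 = 173 > 51, so the last convergent with denominator <= 51 is p_6/q_6 = 32/49.
The closest fraction with denominator <= 51 is either p_6/q_6 or the intermediate fraction (k*p_6 + p_5)/(k*q_6 + q_5) with the largest k >= 1 whose denominator stays <= 51; these approach x as k grows, and every other convergent or intermediate fraction in range is farther away.
Largest k: floor((51 - q_5)/q_6) = floor((51 - 26)/49) = 0.
Since k = 0, no intermediate fraction beyond p_6/q_6 has denominator <= 51, so the convergent 32/49 is the closest (its error is |258*49 - 32*395|/(395*49) = 2/19355).

32/49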